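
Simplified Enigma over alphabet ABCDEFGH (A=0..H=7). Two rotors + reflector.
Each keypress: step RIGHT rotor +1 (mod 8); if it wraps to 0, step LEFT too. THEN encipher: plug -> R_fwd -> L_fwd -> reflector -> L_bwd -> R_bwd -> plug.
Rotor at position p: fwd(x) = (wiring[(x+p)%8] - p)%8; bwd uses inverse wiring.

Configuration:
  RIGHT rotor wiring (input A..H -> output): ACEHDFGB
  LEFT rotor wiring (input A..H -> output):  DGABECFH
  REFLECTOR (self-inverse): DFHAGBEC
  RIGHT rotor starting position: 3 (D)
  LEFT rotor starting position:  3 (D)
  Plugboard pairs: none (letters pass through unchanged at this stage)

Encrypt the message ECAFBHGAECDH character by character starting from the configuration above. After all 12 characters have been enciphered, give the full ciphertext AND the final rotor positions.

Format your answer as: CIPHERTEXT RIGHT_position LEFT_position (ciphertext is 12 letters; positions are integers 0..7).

Char 1 ('E'): step: R->4, L=3; E->plug->E->R->E->L->E->refl->G->L'->A->R'->G->plug->G
Char 2 ('C'): step: R->5, L=3; C->plug->C->R->E->L->E->refl->G->L'->A->R'->A->plug->A
Char 3 ('A'): step: R->6, L=3; A->plug->A->R->A->L->G->refl->E->L'->E->R'->D->plug->D
Char 4 ('F'): step: R->7, L=3; F->plug->F->R->E->L->E->refl->G->L'->A->R'->E->plug->E
Char 5 ('B'): step: R->0, L->4 (L advanced); B->plug->B->R->C->L->B->refl->F->L'->H->R'->D->plug->D
Char 6 ('H'): step: R->1, L=4; H->plug->H->R->H->L->F->refl->B->L'->C->R'->D->plug->D
Char 7 ('G'): step: R->2, L=4; G->plug->G->R->G->L->E->refl->G->L'->B->R'->C->plug->C
Char 8 ('A'): step: R->3, L=4; A->plug->A->R->E->L->H->refl->C->L'->F->R'->F->plug->F
Char 9 ('E'): step: R->4, L=4; E->plug->E->R->E->L->H->refl->C->L'->F->R'->D->plug->D
Char 10 ('C'): step: R->5, L=4; C->plug->C->R->E->L->H->refl->C->L'->F->R'->E->plug->E
Char 11 ('D'): step: R->6, L=4; D->plug->D->R->E->L->H->refl->C->L'->F->R'->G->plug->G
Char 12 ('H'): step: R->7, L=4; H->plug->H->R->H->L->F->refl->B->L'->C->R'->A->plug->A
Final: ciphertext=GADEDDCFDEGA, RIGHT=7, LEFT=4

Answer: GADEDDCFDEGA 7 4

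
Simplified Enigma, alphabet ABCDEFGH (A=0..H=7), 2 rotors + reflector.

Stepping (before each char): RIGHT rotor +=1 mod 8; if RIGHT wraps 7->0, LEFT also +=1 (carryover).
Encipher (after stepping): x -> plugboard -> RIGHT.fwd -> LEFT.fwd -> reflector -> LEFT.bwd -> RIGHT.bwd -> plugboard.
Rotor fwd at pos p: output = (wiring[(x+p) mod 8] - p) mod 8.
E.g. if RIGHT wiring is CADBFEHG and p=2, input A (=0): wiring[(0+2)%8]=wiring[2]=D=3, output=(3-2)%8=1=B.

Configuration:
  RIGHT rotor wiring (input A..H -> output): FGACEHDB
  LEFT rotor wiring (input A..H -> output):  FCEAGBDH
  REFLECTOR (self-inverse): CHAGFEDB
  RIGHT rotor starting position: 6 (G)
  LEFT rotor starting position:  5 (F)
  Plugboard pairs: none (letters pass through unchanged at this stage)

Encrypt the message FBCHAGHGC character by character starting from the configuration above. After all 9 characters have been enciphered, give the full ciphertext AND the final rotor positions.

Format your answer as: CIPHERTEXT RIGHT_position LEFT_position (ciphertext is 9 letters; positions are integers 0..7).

Answer: CAFFCCCAH 7 6

Derivation:
Char 1 ('F'): step: R->7, L=5; F->plug->F->R->F->L->H->refl->B->L'->H->R'->C->plug->C
Char 2 ('B'): step: R->0, L->6 (L advanced); B->plug->B->R->G->L->A->refl->C->L'->F->R'->A->plug->A
Char 3 ('C'): step: R->1, L=6; C->plug->C->R->B->L->B->refl->H->L'->C->R'->F->plug->F
Char 4 ('H'): step: R->2, L=6; H->plug->H->R->E->L->G->refl->D->L'->H->R'->F->plug->F
Char 5 ('A'): step: R->3, L=6; A->plug->A->R->H->L->D->refl->G->L'->E->R'->C->plug->C
Char 6 ('G'): step: R->4, L=6; G->plug->G->R->E->L->G->refl->D->L'->H->R'->C->plug->C
Char 7 ('H'): step: R->5, L=6; H->plug->H->R->H->L->D->refl->G->L'->E->R'->C->plug->C
Char 8 ('G'): step: R->6, L=6; G->plug->G->R->G->L->A->refl->C->L'->F->R'->A->plug->A
Char 9 ('C'): step: R->7, L=6; C->plug->C->R->H->L->D->refl->G->L'->E->R'->H->plug->H
Final: ciphertext=CAFFCCCAH, RIGHT=7, LEFT=6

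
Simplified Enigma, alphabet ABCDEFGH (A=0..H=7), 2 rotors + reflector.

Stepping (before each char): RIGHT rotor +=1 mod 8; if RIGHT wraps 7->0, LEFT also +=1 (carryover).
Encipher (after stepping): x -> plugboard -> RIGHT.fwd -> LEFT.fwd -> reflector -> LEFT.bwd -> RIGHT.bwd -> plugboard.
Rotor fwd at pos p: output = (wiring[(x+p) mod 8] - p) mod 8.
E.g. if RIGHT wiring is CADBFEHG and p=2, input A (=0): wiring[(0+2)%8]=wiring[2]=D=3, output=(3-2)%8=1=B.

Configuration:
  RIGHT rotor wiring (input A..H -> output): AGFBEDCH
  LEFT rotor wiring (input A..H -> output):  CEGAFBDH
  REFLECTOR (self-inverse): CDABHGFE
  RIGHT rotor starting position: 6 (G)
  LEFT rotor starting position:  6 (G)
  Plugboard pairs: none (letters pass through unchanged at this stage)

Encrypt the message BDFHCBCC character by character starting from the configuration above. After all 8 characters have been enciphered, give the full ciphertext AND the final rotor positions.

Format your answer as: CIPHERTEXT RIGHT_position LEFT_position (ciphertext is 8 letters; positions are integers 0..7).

Answer: CEBDADBH 6 7

Derivation:
Char 1 ('B'): step: R->7, L=6; B->plug->B->R->B->L->B->refl->D->L'->H->R'->C->plug->C
Char 2 ('D'): step: R->0, L->7 (L advanced); D->plug->D->R->B->L->D->refl->B->L'->E->R'->E->plug->E
Char 3 ('F'): step: R->1, L=7; F->plug->F->R->B->L->D->refl->B->L'->E->R'->B->plug->B
Char 4 ('H'): step: R->2, L=7; H->plug->H->R->E->L->B->refl->D->L'->B->R'->D->plug->D
Char 5 ('C'): step: R->3, L=7; C->plug->C->R->A->L->A->refl->C->L'->G->R'->A->plug->A
Char 6 ('B'): step: R->4, L=7; B->plug->B->R->H->L->E->refl->H->L'->D->R'->D->plug->D
Char 7 ('C'): step: R->5, L=7; C->plug->C->R->C->L->F->refl->G->L'->F->R'->B->plug->B
Char 8 ('C'): step: R->6, L=7; C->plug->C->R->C->L->F->refl->G->L'->F->R'->H->plug->H
Final: ciphertext=CEBDADBH, RIGHT=6, LEFT=7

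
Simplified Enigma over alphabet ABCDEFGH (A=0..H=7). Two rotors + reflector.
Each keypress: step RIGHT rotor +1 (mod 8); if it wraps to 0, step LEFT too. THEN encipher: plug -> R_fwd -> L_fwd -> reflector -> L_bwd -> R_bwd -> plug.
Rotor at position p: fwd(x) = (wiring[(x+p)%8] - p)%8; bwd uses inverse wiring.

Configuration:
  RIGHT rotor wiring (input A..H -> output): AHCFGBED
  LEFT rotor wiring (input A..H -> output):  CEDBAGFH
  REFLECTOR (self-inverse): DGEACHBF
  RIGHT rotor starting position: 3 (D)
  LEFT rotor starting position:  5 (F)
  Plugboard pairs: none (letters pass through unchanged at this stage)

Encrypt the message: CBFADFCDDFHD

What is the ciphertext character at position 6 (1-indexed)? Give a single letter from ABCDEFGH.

Char 1 ('C'): step: R->4, L=5; C->plug->C->R->A->L->B->refl->G->L'->F->R'->B->plug->B
Char 2 ('B'): step: R->5, L=5; B->plug->B->R->H->L->D->refl->A->L'->B->R'->H->plug->H
Char 3 ('F'): step: R->6, L=5; F->plug->F->R->H->L->D->refl->A->L'->B->R'->D->plug->D
Char 4 ('A'): step: R->7, L=5; A->plug->A->R->E->L->H->refl->F->L'->D->R'->D->plug->D
Char 5 ('D'): step: R->0, L->6 (L advanced); D->plug->D->R->F->L->D->refl->A->L'->H->R'->B->plug->B
Char 6 ('F'): step: R->1, L=6; F->plug->F->R->D->L->G->refl->B->L'->B->R'->B->plug->B

B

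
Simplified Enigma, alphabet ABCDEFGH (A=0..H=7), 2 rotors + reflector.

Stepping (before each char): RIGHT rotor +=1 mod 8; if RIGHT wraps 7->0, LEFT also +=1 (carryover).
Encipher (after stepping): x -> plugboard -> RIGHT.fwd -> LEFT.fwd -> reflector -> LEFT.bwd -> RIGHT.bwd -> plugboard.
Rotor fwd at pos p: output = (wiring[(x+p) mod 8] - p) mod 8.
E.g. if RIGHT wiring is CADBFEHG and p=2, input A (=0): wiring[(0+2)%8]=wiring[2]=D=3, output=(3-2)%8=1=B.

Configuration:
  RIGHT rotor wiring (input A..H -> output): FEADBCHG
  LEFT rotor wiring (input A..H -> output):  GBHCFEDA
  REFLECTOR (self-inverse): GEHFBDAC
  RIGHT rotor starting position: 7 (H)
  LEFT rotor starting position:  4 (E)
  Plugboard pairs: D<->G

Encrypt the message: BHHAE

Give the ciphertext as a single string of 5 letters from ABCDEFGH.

Char 1 ('B'): step: R->0, L->5 (L advanced); B->plug->B->R->E->L->E->refl->B->L'->D->R'->D->plug->G
Char 2 ('H'): step: R->1, L=5; H->plug->H->R->E->L->E->refl->B->L'->D->R'->A->plug->A
Char 3 ('H'): step: R->2, L=5; H->plug->H->R->C->L->D->refl->F->L'->G->R'->A->plug->A
Char 4 ('A'): step: R->3, L=5; A->plug->A->R->A->L->H->refl->C->L'->F->R'->H->plug->H
Char 5 ('E'): step: R->4, L=5; E->plug->E->R->B->L->G->refl->A->L'->H->R'->H->plug->H

Answer: GAAHH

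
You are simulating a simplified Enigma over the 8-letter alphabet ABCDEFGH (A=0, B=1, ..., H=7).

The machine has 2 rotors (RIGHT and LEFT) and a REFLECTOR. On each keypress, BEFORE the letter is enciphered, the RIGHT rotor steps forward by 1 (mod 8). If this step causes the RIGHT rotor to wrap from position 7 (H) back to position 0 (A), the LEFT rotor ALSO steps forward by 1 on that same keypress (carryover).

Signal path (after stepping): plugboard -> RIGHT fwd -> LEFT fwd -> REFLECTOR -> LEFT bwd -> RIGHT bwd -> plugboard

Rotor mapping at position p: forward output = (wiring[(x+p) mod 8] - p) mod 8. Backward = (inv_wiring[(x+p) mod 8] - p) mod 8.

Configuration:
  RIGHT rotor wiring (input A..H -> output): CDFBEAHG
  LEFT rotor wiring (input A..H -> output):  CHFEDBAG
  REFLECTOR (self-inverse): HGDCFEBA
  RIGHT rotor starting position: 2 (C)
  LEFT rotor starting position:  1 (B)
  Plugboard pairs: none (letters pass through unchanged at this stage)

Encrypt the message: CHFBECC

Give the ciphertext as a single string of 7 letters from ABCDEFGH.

Char 1 ('C'): step: R->3, L=1; C->plug->C->R->F->L->H->refl->A->L'->E->R'->D->plug->D
Char 2 ('H'): step: R->4, L=1; H->plug->H->R->F->L->H->refl->A->L'->E->R'->B->plug->B
Char 3 ('F'): step: R->5, L=1; F->plug->F->R->A->L->G->refl->B->L'->H->R'->H->plug->H
Char 4 ('B'): step: R->6, L=1; B->plug->B->R->A->L->G->refl->B->L'->H->R'->E->plug->E
Char 5 ('E'): step: R->7, L=1; E->plug->E->R->C->L->D->refl->C->L'->D->R'->B->plug->B
Char 6 ('C'): step: R->0, L->2 (L advanced); C->plug->C->R->F->L->E->refl->F->L'->H->R'->G->plug->G
Char 7 ('C'): step: R->1, L=2; C->plug->C->R->A->L->D->refl->C->L'->B->R'->H->plug->H

Answer: DBHEBGH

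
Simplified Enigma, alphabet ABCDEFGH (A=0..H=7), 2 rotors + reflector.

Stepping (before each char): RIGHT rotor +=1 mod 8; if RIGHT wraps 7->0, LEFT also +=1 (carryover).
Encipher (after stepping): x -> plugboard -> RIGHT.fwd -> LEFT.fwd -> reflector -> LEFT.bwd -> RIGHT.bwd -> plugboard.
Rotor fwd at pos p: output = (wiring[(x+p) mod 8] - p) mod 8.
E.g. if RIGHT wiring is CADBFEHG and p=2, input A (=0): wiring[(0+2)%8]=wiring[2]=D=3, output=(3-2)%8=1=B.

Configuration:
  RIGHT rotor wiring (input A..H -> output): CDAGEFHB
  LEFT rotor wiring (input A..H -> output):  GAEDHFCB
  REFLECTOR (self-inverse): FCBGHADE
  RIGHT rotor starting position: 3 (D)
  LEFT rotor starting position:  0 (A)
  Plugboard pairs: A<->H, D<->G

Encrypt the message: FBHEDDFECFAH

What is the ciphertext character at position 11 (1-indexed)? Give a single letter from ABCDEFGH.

Char 1 ('F'): step: R->4, L=0; F->plug->F->R->H->L->B->refl->C->L'->G->R'->E->plug->E
Char 2 ('B'): step: R->5, L=0; B->plug->B->R->C->L->E->refl->H->L'->E->R'->C->plug->C
Char 3 ('H'): step: R->6, L=0; H->plug->A->R->B->L->A->refl->F->L'->F->R'->D->plug->G
Char 4 ('E'): step: R->7, L=0; E->plug->E->R->H->L->B->refl->C->L'->G->R'->G->plug->D
Char 5 ('D'): step: R->0, L->1 (L advanced); D->plug->G->R->H->L->F->refl->A->L'->G->R'->D->plug->G
Char 6 ('D'): step: R->1, L=1; D->plug->G->R->A->L->H->refl->E->L'->E->R'->E->plug->E
Char 7 ('F'): step: R->2, L=1; F->plug->F->R->H->L->F->refl->A->L'->G->R'->A->plug->H
Char 8 ('E'): step: R->3, L=1; E->plug->E->R->G->L->A->refl->F->L'->H->R'->F->plug->F
Char 9 ('C'): step: R->4, L=1; C->plug->C->R->D->L->G->refl->D->L'->B->R'->B->plug->B
Char 10 ('F'): step: R->5, L=1; F->plug->F->R->D->L->G->refl->D->L'->B->R'->G->plug->D
Char 11 ('A'): step: R->6, L=1; A->plug->H->R->H->L->F->refl->A->L'->G->R'->G->plug->D

D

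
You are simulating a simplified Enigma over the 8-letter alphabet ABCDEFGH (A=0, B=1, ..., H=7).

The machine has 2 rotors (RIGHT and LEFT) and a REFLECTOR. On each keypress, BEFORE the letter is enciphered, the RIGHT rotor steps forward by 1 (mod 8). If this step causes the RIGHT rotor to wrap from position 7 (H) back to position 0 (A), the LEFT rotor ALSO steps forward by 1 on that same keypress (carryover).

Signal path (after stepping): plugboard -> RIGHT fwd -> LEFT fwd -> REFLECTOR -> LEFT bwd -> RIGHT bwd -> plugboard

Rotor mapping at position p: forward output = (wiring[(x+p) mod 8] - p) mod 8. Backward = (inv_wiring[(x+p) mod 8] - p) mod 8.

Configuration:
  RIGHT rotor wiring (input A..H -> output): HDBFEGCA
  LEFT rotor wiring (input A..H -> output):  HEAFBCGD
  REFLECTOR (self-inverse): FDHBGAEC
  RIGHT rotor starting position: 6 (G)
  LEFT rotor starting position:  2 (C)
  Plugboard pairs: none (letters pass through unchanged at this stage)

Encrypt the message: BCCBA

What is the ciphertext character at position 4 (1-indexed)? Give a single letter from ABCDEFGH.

Char 1 ('B'): step: R->7, L=2; B->plug->B->R->A->L->G->refl->E->L'->E->R'->C->plug->C
Char 2 ('C'): step: R->0, L->3 (L advanced); C->plug->C->R->B->L->G->refl->E->L'->F->R'->D->plug->D
Char 3 ('C'): step: R->1, L=3; C->plug->C->R->E->L->A->refl->F->L'->H->R'->G->plug->G
Char 4 ('B'): step: R->2, L=3; B->plug->B->R->D->L->D->refl->B->L'->G->R'->F->plug->F

F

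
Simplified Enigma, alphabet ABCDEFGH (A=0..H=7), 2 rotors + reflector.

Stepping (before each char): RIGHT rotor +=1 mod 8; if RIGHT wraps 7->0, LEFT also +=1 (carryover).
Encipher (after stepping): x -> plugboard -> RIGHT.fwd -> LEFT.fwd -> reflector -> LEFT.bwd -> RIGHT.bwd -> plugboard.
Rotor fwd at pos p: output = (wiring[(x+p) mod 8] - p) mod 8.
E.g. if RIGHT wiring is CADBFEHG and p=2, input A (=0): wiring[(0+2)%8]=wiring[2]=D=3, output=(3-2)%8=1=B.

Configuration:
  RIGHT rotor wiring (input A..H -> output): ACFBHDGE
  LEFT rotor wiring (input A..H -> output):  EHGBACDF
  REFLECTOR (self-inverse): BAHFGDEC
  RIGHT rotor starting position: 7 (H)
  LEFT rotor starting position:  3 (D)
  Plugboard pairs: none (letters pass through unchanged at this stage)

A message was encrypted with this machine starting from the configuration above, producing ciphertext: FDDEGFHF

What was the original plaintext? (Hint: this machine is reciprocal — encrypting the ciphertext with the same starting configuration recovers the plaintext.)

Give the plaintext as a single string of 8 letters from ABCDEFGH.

Answer: HEHCDBEB

Derivation:
Char 1 ('F'): step: R->0, L->4 (L advanced); F->plug->F->R->D->L->B->refl->A->L'->E->R'->H->plug->H
Char 2 ('D'): step: R->1, L=4; D->plug->D->R->G->L->C->refl->H->L'->C->R'->E->plug->E
Char 3 ('D'): step: R->2, L=4; D->plug->D->R->B->L->G->refl->E->L'->A->R'->H->plug->H
Char 4 ('E'): step: R->3, L=4; E->plug->E->R->B->L->G->refl->E->L'->A->R'->C->plug->C
Char 5 ('G'): step: R->4, L=4; G->plug->G->R->B->L->G->refl->E->L'->A->R'->D->plug->D
Char 6 ('F'): step: R->5, L=4; F->plug->F->R->A->L->E->refl->G->L'->B->R'->B->plug->B
Char 7 ('H'): step: R->6, L=4; H->plug->H->R->F->L->D->refl->F->L'->H->R'->E->plug->E
Char 8 ('F'): step: R->7, L=4; F->plug->F->R->A->L->E->refl->G->L'->B->R'->B->plug->B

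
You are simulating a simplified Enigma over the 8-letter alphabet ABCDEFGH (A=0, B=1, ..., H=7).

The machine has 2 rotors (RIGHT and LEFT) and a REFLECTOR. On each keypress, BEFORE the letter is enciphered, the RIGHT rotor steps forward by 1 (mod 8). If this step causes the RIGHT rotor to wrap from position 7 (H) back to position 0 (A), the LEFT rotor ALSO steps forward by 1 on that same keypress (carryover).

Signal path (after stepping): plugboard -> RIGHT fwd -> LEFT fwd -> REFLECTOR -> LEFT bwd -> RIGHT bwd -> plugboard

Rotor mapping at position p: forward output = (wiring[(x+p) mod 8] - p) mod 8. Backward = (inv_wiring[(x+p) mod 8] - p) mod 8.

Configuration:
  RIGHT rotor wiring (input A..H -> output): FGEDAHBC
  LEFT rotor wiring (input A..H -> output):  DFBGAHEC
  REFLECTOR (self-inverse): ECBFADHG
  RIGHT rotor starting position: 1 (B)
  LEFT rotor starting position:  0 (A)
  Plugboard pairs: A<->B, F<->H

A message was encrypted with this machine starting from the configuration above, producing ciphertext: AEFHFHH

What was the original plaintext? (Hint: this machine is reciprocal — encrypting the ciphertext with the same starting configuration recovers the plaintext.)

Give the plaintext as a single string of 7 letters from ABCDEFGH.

Answer: HHHBDGA

Derivation:
Char 1 ('A'): step: R->2, L=0; A->plug->B->R->B->L->F->refl->D->L'->A->R'->F->plug->H
Char 2 ('E'): step: R->3, L=0; E->plug->E->R->H->L->C->refl->B->L'->C->R'->F->plug->H
Char 3 ('F'): step: R->4, L=0; F->plug->H->R->H->L->C->refl->B->L'->C->R'->F->plug->H
Char 4 ('H'): step: R->5, L=0; H->plug->F->R->H->L->C->refl->B->L'->C->R'->A->plug->B
Char 5 ('F'): step: R->6, L=0; F->plug->H->R->B->L->F->refl->D->L'->A->R'->D->plug->D
Char 6 ('H'): step: R->7, L=0; H->plug->F->R->B->L->F->refl->D->L'->A->R'->G->plug->G
Char 7 ('H'): step: R->0, L->1 (L advanced); H->plug->F->R->H->L->C->refl->B->L'->G->R'->B->plug->A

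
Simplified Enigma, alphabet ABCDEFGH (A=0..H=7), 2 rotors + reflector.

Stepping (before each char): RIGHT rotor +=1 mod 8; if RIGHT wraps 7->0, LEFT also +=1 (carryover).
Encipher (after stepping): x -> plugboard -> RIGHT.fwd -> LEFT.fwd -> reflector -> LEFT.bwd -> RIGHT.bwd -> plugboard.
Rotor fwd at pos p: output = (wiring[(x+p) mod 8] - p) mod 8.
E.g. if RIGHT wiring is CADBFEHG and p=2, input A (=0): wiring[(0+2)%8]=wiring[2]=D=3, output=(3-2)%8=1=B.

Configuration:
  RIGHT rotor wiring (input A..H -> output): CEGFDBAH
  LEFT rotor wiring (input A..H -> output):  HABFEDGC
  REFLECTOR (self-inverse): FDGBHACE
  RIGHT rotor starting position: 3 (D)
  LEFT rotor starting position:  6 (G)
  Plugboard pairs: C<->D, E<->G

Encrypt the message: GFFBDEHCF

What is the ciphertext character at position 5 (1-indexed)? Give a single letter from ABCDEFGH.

Char 1 ('G'): step: R->4, L=6; G->plug->E->R->G->L->G->refl->C->L'->D->R'->D->plug->C
Char 2 ('F'): step: R->5, L=6; F->plug->F->R->B->L->E->refl->H->L'->F->R'->D->plug->C
Char 3 ('F'): step: R->6, L=6; F->plug->F->R->H->L->F->refl->A->L'->A->R'->E->plug->G
Char 4 ('B'): step: R->7, L=6; B->plug->B->R->D->L->C->refl->G->L'->G->R'->E->plug->G
Char 5 ('D'): step: R->0, L->7 (L advanced); D->plug->C->R->G->L->E->refl->H->L'->H->R'->H->plug->H

H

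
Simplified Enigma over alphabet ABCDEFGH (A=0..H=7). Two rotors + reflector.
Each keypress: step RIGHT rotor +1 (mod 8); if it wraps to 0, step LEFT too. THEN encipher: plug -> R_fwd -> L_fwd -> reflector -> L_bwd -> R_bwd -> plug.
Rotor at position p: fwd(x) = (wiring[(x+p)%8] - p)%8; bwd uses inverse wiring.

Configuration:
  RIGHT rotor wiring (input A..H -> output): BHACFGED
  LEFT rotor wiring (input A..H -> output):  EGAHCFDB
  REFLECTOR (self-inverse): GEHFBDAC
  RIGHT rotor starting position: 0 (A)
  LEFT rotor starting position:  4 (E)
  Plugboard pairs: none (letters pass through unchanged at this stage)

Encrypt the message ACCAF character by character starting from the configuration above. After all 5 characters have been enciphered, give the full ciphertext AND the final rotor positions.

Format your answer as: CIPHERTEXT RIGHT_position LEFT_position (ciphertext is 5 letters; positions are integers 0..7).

Char 1 ('A'): step: R->1, L=4; A->plug->A->R->G->L->E->refl->B->L'->B->R'->C->plug->C
Char 2 ('C'): step: R->2, L=4; C->plug->C->R->D->L->F->refl->D->L'->H->R'->G->plug->G
Char 3 ('C'): step: R->3, L=4; C->plug->C->R->D->L->F->refl->D->L'->H->R'->A->plug->A
Char 4 ('A'): step: R->4, L=4; A->plug->A->R->B->L->B->refl->E->L'->G->R'->H->plug->H
Char 5 ('F'): step: R->5, L=4; F->plug->F->R->D->L->F->refl->D->L'->H->R'->B->plug->B
Final: ciphertext=CGAHB, RIGHT=5, LEFT=4

Answer: CGAHB 5 4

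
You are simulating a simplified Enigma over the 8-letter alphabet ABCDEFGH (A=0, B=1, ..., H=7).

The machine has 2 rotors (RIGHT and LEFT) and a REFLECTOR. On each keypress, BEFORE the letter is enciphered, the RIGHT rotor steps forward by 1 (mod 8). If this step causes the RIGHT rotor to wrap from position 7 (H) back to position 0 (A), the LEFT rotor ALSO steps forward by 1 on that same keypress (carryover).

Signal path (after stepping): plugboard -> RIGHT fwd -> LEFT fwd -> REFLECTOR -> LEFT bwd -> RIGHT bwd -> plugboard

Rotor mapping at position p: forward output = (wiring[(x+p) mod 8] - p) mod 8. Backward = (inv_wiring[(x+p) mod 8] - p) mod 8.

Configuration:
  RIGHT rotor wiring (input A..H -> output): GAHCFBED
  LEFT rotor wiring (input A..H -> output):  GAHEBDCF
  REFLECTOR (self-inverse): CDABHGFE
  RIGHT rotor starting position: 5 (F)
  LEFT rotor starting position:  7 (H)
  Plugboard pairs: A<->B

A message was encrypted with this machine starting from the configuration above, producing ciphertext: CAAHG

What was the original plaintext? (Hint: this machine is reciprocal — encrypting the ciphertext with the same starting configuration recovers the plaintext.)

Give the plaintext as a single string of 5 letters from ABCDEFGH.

Answer: FGCDB

Derivation:
Char 1 ('C'): step: R->6, L=7; C->plug->C->R->A->L->G->refl->F->L'->E->R'->F->plug->F
Char 2 ('A'): step: R->7, L=7; A->plug->B->R->H->L->D->refl->B->L'->C->R'->G->plug->G
Char 3 ('A'): step: R->0, L->0 (L advanced); A->plug->B->R->A->L->G->refl->F->L'->H->R'->C->plug->C
Char 4 ('H'): step: R->1, L=0; H->plug->H->R->F->L->D->refl->B->L'->E->R'->D->plug->D
Char 5 ('G'): step: R->2, L=0; G->plug->G->R->E->L->B->refl->D->L'->F->R'->A->plug->B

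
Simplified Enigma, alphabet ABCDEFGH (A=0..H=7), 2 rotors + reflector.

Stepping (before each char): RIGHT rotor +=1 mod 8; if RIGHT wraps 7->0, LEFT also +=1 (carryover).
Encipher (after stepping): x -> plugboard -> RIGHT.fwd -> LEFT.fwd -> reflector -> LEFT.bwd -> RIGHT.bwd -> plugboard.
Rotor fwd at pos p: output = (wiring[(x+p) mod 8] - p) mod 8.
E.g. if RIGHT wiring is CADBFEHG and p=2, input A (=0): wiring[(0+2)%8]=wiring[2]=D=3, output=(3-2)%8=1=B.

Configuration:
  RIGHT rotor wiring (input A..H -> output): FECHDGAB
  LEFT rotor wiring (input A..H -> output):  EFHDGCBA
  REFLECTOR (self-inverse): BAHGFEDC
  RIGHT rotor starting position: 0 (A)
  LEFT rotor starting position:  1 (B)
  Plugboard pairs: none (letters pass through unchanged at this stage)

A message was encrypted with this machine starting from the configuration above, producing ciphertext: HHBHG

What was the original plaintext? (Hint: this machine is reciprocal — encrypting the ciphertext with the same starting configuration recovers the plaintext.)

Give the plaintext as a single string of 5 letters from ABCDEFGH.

Char 1 ('H'): step: R->1, L=1; H->plug->H->R->E->L->B->refl->A->L'->F->R'->E->plug->E
Char 2 ('H'): step: R->2, L=1; H->plug->H->R->C->L->C->refl->H->L'->G->R'->E->plug->E
Char 3 ('B'): step: R->3, L=1; B->plug->B->R->A->L->E->refl->F->L'->D->R'->C->plug->C
Char 4 ('H'): step: R->4, L=1; H->plug->H->R->D->L->F->refl->E->L'->A->R'->F->plug->F
Char 5 ('G'): step: R->5, L=1; G->plug->G->R->C->L->C->refl->H->L'->G->R'->H->plug->H

Answer: EECFH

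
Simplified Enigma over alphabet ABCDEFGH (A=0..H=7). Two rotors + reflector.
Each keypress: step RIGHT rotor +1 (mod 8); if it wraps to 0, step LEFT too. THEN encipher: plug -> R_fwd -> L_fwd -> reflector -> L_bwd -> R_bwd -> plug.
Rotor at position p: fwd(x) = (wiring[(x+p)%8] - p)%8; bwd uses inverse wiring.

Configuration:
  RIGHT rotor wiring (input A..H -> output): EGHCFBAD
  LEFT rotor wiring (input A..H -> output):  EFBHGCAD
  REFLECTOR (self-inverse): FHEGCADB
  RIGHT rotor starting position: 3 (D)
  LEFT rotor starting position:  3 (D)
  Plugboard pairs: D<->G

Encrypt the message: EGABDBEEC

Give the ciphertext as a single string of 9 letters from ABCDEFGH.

Answer: HEBDGGHBH

Derivation:
Char 1 ('E'): step: R->4, L=3; E->plug->E->R->A->L->E->refl->C->L'->G->R'->H->plug->H
Char 2 ('G'): step: R->5, L=3; G->plug->D->R->H->L->G->refl->D->L'->B->R'->E->plug->E
Char 3 ('A'): step: R->6, L=3; A->plug->A->R->C->L->H->refl->B->L'->F->R'->B->plug->B
Char 4 ('B'): step: R->7, L=3; B->plug->B->R->F->L->B->refl->H->L'->C->R'->G->plug->D
Char 5 ('D'): step: R->0, L->4 (L advanced); D->plug->G->R->A->L->C->refl->E->L'->C->R'->D->plug->G
Char 6 ('B'): step: R->1, L=4; B->plug->B->R->G->L->F->refl->A->L'->E->R'->D->plug->G
Char 7 ('E'): step: R->2, L=4; E->plug->E->R->G->L->F->refl->A->L'->E->R'->H->plug->H
Char 8 ('E'): step: R->3, L=4; E->plug->E->R->A->L->C->refl->E->L'->C->R'->B->plug->B
Char 9 ('C'): step: R->4, L=4; C->plug->C->R->E->L->A->refl->F->L'->G->R'->H->plug->H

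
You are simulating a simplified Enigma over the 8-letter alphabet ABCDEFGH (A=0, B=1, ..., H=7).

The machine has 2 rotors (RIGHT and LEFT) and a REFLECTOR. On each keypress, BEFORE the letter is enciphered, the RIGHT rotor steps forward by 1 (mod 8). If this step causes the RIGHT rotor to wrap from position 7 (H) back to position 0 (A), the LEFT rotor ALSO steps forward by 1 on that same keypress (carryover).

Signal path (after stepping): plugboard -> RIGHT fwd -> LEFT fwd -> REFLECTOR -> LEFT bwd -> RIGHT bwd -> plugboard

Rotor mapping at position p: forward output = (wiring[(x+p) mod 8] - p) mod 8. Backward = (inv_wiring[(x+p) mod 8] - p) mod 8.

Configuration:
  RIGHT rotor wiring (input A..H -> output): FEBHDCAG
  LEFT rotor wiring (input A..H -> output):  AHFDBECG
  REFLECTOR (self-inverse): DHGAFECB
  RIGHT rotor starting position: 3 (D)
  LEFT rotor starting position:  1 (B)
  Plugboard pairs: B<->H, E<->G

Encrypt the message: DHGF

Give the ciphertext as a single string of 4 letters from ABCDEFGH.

Answer: FFBE

Derivation:
Char 1 ('D'): step: R->4, L=1; D->plug->D->R->C->L->C->refl->G->L'->A->R'->F->plug->F
Char 2 ('H'): step: R->5, L=1; H->plug->B->R->D->L->A->refl->D->L'->E->R'->F->plug->F
Char 3 ('G'): step: R->6, L=1; G->plug->E->R->D->L->A->refl->D->L'->E->R'->H->plug->B
Char 4 ('F'): step: R->7, L=1; F->plug->F->R->E->L->D->refl->A->L'->D->R'->G->plug->E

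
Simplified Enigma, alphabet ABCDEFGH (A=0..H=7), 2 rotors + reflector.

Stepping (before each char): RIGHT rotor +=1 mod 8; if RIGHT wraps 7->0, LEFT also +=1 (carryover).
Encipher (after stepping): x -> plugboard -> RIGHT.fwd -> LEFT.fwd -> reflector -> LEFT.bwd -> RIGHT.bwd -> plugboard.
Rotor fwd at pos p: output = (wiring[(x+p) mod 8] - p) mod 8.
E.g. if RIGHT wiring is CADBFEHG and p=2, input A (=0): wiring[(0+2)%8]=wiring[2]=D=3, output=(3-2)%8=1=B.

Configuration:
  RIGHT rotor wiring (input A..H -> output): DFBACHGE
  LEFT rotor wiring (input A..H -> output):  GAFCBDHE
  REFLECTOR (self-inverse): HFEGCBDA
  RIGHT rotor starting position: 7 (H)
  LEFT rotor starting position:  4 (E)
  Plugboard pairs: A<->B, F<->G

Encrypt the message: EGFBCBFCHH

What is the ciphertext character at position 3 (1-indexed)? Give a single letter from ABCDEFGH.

Char 1 ('E'): step: R->0, L->5 (L advanced); E->plug->E->R->C->L->H->refl->A->L'->F->R'->B->plug->A
Char 2 ('G'): step: R->1, L=5; G->plug->F->R->F->L->A->refl->H->L'->C->R'->H->plug->H
Char 3 ('F'): step: R->2, L=5; F->plug->G->R->B->L->C->refl->E->L'->H->R'->A->plug->B

B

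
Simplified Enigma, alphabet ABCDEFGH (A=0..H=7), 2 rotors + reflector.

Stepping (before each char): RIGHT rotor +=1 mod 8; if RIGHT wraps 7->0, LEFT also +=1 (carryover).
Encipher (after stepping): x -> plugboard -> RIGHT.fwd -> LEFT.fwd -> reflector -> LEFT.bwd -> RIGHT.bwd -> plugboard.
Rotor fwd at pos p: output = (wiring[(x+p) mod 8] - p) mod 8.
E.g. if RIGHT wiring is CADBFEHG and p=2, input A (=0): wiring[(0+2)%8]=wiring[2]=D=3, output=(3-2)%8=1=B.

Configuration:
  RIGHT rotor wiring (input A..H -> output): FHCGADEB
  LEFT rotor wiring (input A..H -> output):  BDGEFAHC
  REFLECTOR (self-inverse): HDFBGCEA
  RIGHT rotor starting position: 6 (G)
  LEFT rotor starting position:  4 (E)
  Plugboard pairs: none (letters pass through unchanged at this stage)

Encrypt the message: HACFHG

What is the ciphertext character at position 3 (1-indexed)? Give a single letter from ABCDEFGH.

Char 1 ('H'): step: R->7, L=4; H->plug->H->R->F->L->H->refl->A->L'->H->R'->E->plug->E
Char 2 ('A'): step: R->0, L->5 (L advanced); A->plug->A->R->F->L->B->refl->D->L'->A->R'->E->plug->E
Char 3 ('C'): step: R->1, L=5; C->plug->C->R->F->L->B->refl->D->L'->A->R'->G->plug->G

G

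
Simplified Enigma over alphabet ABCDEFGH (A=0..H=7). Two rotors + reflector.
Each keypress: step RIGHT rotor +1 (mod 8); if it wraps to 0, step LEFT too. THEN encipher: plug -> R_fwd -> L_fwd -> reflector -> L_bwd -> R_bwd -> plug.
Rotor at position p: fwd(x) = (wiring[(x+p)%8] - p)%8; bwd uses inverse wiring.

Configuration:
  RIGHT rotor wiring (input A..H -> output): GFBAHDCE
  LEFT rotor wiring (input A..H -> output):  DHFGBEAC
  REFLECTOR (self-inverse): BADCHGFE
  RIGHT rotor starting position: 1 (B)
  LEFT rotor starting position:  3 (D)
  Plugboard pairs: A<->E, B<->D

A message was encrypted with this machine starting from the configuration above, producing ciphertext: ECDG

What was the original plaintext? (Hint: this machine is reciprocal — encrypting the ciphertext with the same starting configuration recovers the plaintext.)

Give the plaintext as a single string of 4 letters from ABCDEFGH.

Answer: ABBB

Derivation:
Char 1 ('E'): step: R->2, L=3; E->plug->A->R->H->L->C->refl->D->L'->A->R'->E->plug->A
Char 2 ('C'): step: R->3, L=3; C->plug->C->R->A->L->D->refl->C->L'->H->R'->D->plug->B
Char 3 ('D'): step: R->4, L=3; D->plug->B->R->H->L->C->refl->D->L'->A->R'->D->plug->B
Char 4 ('G'): step: R->5, L=3; G->plug->G->R->D->L->F->refl->G->L'->B->R'->D->plug->B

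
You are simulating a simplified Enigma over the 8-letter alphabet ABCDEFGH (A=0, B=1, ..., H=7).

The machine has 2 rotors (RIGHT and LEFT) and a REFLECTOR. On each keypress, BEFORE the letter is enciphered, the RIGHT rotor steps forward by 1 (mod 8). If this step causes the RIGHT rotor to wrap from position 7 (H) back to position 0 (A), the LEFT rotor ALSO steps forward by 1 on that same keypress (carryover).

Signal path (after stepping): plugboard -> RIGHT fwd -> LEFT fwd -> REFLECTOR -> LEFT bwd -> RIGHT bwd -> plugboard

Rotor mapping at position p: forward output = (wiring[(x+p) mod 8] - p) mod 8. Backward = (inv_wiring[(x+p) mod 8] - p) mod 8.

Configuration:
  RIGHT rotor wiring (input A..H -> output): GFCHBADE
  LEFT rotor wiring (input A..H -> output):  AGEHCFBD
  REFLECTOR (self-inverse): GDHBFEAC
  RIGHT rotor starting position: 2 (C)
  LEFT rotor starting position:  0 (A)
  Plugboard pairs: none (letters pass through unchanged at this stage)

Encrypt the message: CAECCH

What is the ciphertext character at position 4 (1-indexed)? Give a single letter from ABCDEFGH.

Char 1 ('C'): step: R->3, L=0; C->plug->C->R->F->L->F->refl->E->L'->C->R'->G->plug->G
Char 2 ('A'): step: R->4, L=0; A->plug->A->R->F->L->F->refl->E->L'->C->R'->E->plug->E
Char 3 ('E'): step: R->5, L=0; E->plug->E->R->A->L->A->refl->G->L'->B->R'->D->plug->D
Char 4 ('C'): step: R->6, L=0; C->plug->C->R->A->L->A->refl->G->L'->B->R'->F->plug->F

F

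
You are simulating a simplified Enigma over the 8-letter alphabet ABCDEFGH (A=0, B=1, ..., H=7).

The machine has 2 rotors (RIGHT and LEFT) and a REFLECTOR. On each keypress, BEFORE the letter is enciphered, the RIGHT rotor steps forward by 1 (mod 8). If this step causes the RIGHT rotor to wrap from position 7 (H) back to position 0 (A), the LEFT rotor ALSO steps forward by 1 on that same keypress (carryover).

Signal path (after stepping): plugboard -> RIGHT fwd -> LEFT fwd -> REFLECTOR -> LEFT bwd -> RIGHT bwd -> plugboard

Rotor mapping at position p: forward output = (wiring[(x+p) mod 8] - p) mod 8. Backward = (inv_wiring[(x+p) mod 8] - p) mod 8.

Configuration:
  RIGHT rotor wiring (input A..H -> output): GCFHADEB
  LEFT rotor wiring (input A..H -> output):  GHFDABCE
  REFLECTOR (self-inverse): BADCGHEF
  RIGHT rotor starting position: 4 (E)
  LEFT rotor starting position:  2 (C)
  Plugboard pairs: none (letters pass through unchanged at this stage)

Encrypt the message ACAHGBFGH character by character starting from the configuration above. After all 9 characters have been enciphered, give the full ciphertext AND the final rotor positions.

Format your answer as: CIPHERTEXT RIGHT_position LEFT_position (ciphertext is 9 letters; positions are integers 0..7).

Answer: GHDFBFDHD 5 3

Derivation:
Char 1 ('A'): step: R->5, L=2; A->plug->A->R->G->L->E->refl->G->L'->C->R'->G->plug->G
Char 2 ('C'): step: R->6, L=2; C->plug->C->R->A->L->D->refl->C->L'->F->R'->H->plug->H
Char 3 ('A'): step: R->7, L=2; A->plug->A->R->C->L->G->refl->E->L'->G->R'->D->plug->D
Char 4 ('H'): step: R->0, L->3 (L advanced); H->plug->H->R->B->L->F->refl->H->L'->D->R'->F->plug->F
Char 5 ('G'): step: R->1, L=3; G->plug->G->R->A->L->A->refl->B->L'->E->R'->B->plug->B
Char 6 ('B'): step: R->2, L=3; B->plug->B->R->F->L->D->refl->C->L'->H->R'->F->plug->F
Char 7 ('F'): step: R->3, L=3; F->plug->F->R->D->L->H->refl->F->L'->B->R'->D->plug->D
Char 8 ('G'): step: R->4, L=3; G->plug->G->R->B->L->F->refl->H->L'->D->R'->H->plug->H
Char 9 ('H'): step: R->5, L=3; H->plug->H->R->D->L->H->refl->F->L'->B->R'->D->plug->D
Final: ciphertext=GHDFBFDHD, RIGHT=5, LEFT=3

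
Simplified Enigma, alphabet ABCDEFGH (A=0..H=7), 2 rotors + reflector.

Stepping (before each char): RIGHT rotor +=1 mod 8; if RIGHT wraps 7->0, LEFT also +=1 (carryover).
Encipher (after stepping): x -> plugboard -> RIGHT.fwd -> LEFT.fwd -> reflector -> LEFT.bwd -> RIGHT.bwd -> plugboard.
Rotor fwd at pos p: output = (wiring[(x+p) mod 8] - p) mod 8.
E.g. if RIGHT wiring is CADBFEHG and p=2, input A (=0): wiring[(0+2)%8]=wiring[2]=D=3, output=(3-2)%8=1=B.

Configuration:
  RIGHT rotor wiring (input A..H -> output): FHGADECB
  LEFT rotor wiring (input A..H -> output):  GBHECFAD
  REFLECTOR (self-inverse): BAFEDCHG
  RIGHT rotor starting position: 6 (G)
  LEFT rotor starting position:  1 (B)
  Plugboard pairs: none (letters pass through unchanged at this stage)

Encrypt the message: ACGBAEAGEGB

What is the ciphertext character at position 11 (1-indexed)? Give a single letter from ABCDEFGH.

Char 1 ('A'): step: R->7, L=1; A->plug->A->R->C->L->D->refl->E->L'->E->R'->F->plug->F
Char 2 ('C'): step: R->0, L->2 (L advanced); C->plug->C->R->G->L->E->refl->D->L'->D->R'->E->plug->E
Char 3 ('G'): step: R->1, L=2; G->plug->G->R->A->L->F->refl->C->L'->B->R'->F->plug->F
Char 4 ('B'): step: R->2, L=2; B->plug->B->R->G->L->E->refl->D->L'->D->R'->G->plug->G
Char 5 ('A'): step: R->3, L=2; A->plug->A->R->F->L->B->refl->A->L'->C->R'->F->plug->F
Char 6 ('E'): step: R->4, L=2; E->plug->E->R->B->L->C->refl->F->L'->A->R'->B->plug->B
Char 7 ('A'): step: R->5, L=2; A->plug->A->R->H->L->H->refl->G->L'->E->R'->C->plug->C
Char 8 ('G'): step: R->6, L=2; G->plug->G->R->F->L->B->refl->A->L'->C->R'->F->plug->F
Char 9 ('E'): step: R->7, L=2; E->plug->E->R->B->L->C->refl->F->L'->A->R'->C->plug->C
Char 10 ('G'): step: R->0, L->3 (L advanced); G->plug->G->R->C->L->C->refl->F->L'->D->R'->E->plug->E
Char 11 ('B'): step: R->1, L=3; B->plug->B->R->F->L->D->refl->E->L'->H->R'->C->plug->C

C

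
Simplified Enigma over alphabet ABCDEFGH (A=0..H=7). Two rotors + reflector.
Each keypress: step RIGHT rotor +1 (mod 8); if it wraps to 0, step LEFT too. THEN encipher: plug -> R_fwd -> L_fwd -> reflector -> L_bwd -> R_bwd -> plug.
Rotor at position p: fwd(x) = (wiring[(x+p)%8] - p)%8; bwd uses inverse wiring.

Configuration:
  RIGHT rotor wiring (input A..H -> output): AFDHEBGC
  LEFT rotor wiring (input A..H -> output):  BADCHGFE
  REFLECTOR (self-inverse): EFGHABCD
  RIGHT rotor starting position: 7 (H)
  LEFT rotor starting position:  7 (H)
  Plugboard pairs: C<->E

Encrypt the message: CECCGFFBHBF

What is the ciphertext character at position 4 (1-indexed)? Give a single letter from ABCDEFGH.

Char 1 ('C'): step: R->0, L->0 (L advanced); C->plug->E->R->E->L->H->refl->D->L'->C->R'->H->plug->H
Char 2 ('E'): step: R->1, L=0; E->plug->C->R->G->L->F->refl->B->L'->A->R'->E->plug->C
Char 3 ('C'): step: R->2, L=0; C->plug->E->R->E->L->H->refl->D->L'->C->R'->C->plug->E
Char 4 ('C'): step: R->3, L=0; C->plug->E->R->H->L->E->refl->A->L'->B->R'->B->plug->B

B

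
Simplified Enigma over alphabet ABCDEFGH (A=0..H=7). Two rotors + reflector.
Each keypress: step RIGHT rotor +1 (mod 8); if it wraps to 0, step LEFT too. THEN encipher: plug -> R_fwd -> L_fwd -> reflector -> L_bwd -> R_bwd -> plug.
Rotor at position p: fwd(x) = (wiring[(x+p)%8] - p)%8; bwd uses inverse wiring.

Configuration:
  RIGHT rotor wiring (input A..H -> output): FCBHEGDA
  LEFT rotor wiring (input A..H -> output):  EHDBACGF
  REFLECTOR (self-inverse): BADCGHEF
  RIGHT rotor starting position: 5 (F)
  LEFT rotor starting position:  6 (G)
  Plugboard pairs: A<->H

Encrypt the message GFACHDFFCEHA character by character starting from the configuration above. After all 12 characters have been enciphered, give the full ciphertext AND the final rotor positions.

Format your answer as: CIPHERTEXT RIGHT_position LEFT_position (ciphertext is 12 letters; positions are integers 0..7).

Char 1 ('G'): step: R->6, L=6; G->plug->G->R->G->L->C->refl->D->L'->F->R'->A->plug->H
Char 2 ('F'): step: R->7, L=6; F->plug->F->R->F->L->D->refl->C->L'->G->R'->B->plug->B
Char 3 ('A'): step: R->0, L->7 (L advanced); A->plug->H->R->A->L->G->refl->E->L'->D->R'->G->plug->G
Char 4 ('C'): step: R->1, L=7; C->plug->C->R->G->L->D->refl->C->L'->E->R'->H->plug->A
Char 5 ('H'): step: R->2, L=7; H->plug->A->R->H->L->H->refl->F->L'->B->R'->E->plug->E
Char 6 ('D'): step: R->3, L=7; D->plug->D->R->A->L->G->refl->E->L'->D->R'->C->plug->C
Char 7 ('F'): step: R->4, L=7; F->plug->F->R->G->L->D->refl->C->L'->E->R'->D->plug->D
Char 8 ('F'): step: R->5, L=7; F->plug->F->R->E->L->C->refl->D->L'->G->R'->B->plug->B
Char 9 ('C'): step: R->6, L=7; C->plug->C->R->H->L->H->refl->F->L'->B->R'->F->plug->F
Char 10 ('E'): step: R->7, L=7; E->plug->E->R->A->L->G->refl->E->L'->D->R'->C->plug->C
Char 11 ('H'): step: R->0, L->0 (L advanced); H->plug->A->R->F->L->C->refl->D->L'->C->R'->B->plug->B
Char 12 ('A'): step: R->1, L=0; A->plug->H->R->E->L->A->refl->B->L'->D->R'->D->plug->D
Final: ciphertext=HBGAECDBFCBD, RIGHT=1, LEFT=0

Answer: HBGAECDBFCBD 1 0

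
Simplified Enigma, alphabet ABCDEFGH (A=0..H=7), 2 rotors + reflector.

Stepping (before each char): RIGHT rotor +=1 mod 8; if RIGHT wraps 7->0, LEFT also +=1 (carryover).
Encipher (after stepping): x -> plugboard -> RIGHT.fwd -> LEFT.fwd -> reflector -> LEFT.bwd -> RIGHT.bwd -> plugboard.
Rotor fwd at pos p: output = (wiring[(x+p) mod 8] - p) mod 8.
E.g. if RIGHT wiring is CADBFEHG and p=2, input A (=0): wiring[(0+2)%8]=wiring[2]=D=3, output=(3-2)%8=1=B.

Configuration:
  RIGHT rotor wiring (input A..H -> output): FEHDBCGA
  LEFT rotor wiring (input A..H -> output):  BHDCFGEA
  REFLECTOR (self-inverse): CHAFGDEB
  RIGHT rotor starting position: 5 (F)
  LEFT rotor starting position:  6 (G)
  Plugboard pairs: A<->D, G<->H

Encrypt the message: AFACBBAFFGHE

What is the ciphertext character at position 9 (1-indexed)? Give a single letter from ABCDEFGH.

Char 1 ('A'): step: R->6, L=6; A->plug->D->R->G->L->H->refl->B->L'->D->R'->G->plug->H
Char 2 ('F'): step: R->7, L=6; F->plug->F->R->C->L->D->refl->F->L'->E->R'->E->plug->E
Char 3 ('A'): step: R->0, L->7 (L advanced); A->plug->D->R->D->L->E->refl->G->L'->F->R'->A->plug->D
Char 4 ('C'): step: R->1, L=7; C->plug->C->R->C->L->A->refl->C->L'->B->R'->E->plug->E
Char 5 ('B'): step: R->2, L=7; B->plug->B->R->B->L->C->refl->A->L'->C->R'->H->plug->G
Char 6 ('B'): step: R->3, L=7; B->plug->B->R->G->L->H->refl->B->L'->A->R'->A->plug->D
Char 7 ('A'): step: R->4, L=7; A->plug->D->R->E->L->D->refl->F->L'->H->R'->H->plug->G
Char 8 ('F'): step: R->5, L=7; F->plug->F->R->C->L->A->refl->C->L'->B->R'->B->plug->B
Char 9 ('F'): step: R->6, L=7; F->plug->F->R->F->L->G->refl->E->L'->D->R'->G->plug->H

H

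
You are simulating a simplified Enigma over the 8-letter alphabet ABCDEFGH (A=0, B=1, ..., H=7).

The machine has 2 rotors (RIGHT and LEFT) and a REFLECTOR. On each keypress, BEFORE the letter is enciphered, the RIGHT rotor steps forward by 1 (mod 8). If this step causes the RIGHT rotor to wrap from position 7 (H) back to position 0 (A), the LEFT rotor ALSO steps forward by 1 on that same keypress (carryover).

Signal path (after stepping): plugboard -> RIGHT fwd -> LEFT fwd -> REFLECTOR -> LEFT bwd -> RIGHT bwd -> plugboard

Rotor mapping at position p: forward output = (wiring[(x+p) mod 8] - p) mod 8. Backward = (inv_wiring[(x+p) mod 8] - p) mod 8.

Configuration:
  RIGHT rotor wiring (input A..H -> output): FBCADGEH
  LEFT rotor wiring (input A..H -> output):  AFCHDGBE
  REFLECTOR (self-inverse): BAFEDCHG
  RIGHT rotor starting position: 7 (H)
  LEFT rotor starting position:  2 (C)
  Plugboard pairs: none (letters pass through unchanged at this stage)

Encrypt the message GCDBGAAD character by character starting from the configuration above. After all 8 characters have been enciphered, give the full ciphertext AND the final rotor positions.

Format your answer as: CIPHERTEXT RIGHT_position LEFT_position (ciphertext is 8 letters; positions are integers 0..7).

Char 1 ('G'): step: R->0, L->3 (L advanced); G->plug->G->R->E->L->B->refl->A->L'->B->R'->B->plug->B
Char 2 ('C'): step: R->1, L=3; C->plug->C->R->H->L->H->refl->G->L'->D->R'->F->plug->F
Char 3 ('D'): step: R->2, L=3; D->plug->D->R->E->L->B->refl->A->L'->B->R'->C->plug->C
Char 4 ('B'): step: R->3, L=3; B->plug->B->R->A->L->E->refl->D->L'->C->R'->F->plug->F
Char 5 ('G'): step: R->4, L=3; G->plug->G->R->G->L->C->refl->F->L'->F->R'->F->plug->F
Char 6 ('A'): step: R->5, L=3; A->plug->A->R->B->L->A->refl->B->L'->E->R'->E->plug->E
Char 7 ('A'): step: R->6, L=3; A->plug->A->R->G->L->C->refl->F->L'->F->R'->G->plug->G
Char 8 ('D'): step: R->7, L=3; D->plug->D->R->D->L->G->refl->H->L'->H->R'->G->plug->G
Final: ciphertext=BFCFFEGG, RIGHT=7, LEFT=3

Answer: BFCFFEGG 7 3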